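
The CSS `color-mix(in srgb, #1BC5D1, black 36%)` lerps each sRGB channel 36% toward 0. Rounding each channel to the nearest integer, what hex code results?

#1BC5D1 is rgb(27, 197, 209).
A 36% shade moves each channel 36% toward 0:
  R: 27 − 9.72 = 17.28 → 17
  G: 197 + 0.36×(0−197) = 197 − 70.92 = 126.08 → 126
  B: 209 − 75.24 = 133.76 → 134
rgb(17, 126, 134) = #117E86.

#117E86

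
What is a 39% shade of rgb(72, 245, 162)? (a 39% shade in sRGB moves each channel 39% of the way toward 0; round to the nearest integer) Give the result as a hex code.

Lerp each channel 39% toward 0:
  R: 72 + 0.39×(0−72) = 72 − 28.08 = 43.92 → 44
  G: 245 + 0.39×(0−245) = 245 − 95.55 = 149.45 → 149
  B: 162 − 63.18 = 98.82 → 99
rgb(44, 149, 99) = #2c9563.

#2c9563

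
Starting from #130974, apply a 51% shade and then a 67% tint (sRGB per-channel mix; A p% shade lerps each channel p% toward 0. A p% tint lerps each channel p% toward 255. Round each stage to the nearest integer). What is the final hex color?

#AEACBE

#130974 is rgb(19, 9, 116).
A 51% shade moves each channel 51% toward 0:
  R: 19 + 0.51×(0−19) = 19 − 9.69 = 9.31 → 9
  G: 9 + 0.51×(0−9) = 9 − 4.59 = 4.41 → 4
  B: 116 + 0.51×(0−116) = 116 − 59.16 = 56.84 → 57
After the shade: rgb(9, 4, 57) = #090439.
Per channel, c → c + 0.67(255 − c):
  R: 9 + 164.82 = 173.82 → 174
  G: 4 + 168.17 = 172.17 → 172
  B: 57 + 0.67×(255−57) = 57 + 132.66 = 189.66 → 190
rgb(174, 172, 190) = #AEACBE.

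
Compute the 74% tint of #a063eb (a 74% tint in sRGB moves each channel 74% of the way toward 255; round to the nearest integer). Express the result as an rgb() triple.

#a063eb is rgb(160, 99, 235).
Lerp each channel 74% toward 255:
  R: 160 + 0.74×(255−160) = 160 + 70.3 = 230.3 → 230
  G: 99 + 0.74×(255−99) = 99 + 115.44 = 214.44 → 214
  B: 235 + 14.8 = 249.8 → 250

rgb(230, 214, 250)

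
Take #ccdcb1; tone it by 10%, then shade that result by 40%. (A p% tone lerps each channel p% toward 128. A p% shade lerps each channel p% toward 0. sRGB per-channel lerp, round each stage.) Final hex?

#767f67

#ccdcb1 is rgb(204, 220, 177).
Lerp each channel 10% toward 128:
  R: 204 + 0.1×(128−204) = 204 − 7.6 = 196.4 → 196
  G: 220 − 9.2 = 210.8 → 211
  B: 177 − 4.9 = 172.1 → 172
After the tone: rgb(196, 211, 172) = #c4d3ac.
Lerp each channel 40% toward 0:
  R: 196 + 0.4×(0−196) = 196 − 78.4 = 117.6 → 118
  G: 211 + 0.4×(0−211) = 211 − 84.4 = 126.6 → 127
  B: 172 − 68.8 = 103.2 → 103
rgb(118, 127, 103) = #767f67.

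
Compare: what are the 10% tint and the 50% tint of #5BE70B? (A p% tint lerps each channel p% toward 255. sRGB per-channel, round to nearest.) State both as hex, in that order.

#5BE70B is rgb(91, 231, 11).
10% tint:
  R: 91 + 16.4 = 107.4 → 107
  G: 231 + 0.1×(255−231) = 231 + 2.4 = 233.4 → 233
  B: 11 + 24.4 = 35.4 → 35
  → #6BE923
50% tint:
  R: 91 + 82 = 173 → 173
  G: 231 + 12 = 243 → 243
  B: 11 + 122 = 133 → 133
  → #ADF385

#6BE923, #ADF385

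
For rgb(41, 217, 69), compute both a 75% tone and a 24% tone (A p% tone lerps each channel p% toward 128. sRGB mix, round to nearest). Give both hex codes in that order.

#6A9671, #3EC453

75% tone:
  R: 41 + 0.75×(128−41) = 41 + 65.25 = 106.25 → 106
  G: 217 + 0.75×(128−217) = 217 − 66.75 = 150.25 → 150
  B: 69 + 0.75×(128−69) = 69 + 44.25 = 113.25 → 113
  → #6A9671
24% tone:
  R: 41 + 0.24×(128−41) = 41 + 20.88 = 61.88 → 62
  G: 217 + 0.24×(128−217) = 217 − 21.36 = 195.64 → 196
  B: 69 + 0.24×(128−69) = 69 + 14.16 = 83.16 → 83
  → #3EC453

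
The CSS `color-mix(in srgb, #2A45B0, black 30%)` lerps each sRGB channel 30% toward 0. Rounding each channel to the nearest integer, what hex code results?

#2A45B0 is rgb(42, 69, 176).
A 30% shade moves each channel 30% toward 0:
  R: 42 + 0.3×(0−42) = 42 − 12.6 = 29.4 → 29
  G: 69 − 20.7 = 48.3 → 48
  B: 176 + 0.3×(0−176) = 176 − 52.8 = 123.2 → 123
rgb(29, 48, 123) = #1D307B.

#1D307B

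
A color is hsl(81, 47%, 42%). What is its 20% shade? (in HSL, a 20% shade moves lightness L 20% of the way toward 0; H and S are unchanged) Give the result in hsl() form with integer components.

hsl(81, 47%, 34%)

L moves 20% from 42 toward 0: 42 − 8.4 = 33.6 → 34.
H and S are unchanged.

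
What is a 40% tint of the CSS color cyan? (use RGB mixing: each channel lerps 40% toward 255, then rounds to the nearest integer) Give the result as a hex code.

#66ffff

CSS cyan is rgb(0, 255, 255).
Lerp each channel 40% toward 255:
  R: 0 + 102 = 102 → 102
  G: 255 + 0.4×(255−255) = 255 + 0 = 255 → 255
  B: 255 + 0 = 255 → 255
rgb(102, 255, 255) = #66ffff.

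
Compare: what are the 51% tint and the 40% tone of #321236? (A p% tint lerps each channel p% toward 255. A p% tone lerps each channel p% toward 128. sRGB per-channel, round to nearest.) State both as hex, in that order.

#9B8B9D, #513E54

#321236 is rgb(50, 18, 54).
51% tint:
  R: 50 + 0.51×(255−50) = 50 + 104.55 = 154.55 → 155
  G: 18 + 0.51×(255−18) = 18 + 120.87 = 138.87 → 139
  B: 54 + 102.51 = 156.51 → 157
  → #9B8B9D
40% tone:
  R: 50 + 31.2 = 81.2 → 81
  G: 18 + 44 = 62 → 62
  B: 54 + 0.4×(128−54) = 54 + 29.6 = 83.6 → 84
  → #513E54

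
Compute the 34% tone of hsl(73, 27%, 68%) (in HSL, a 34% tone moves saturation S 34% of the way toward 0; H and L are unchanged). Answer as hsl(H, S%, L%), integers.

hsl(73, 18%, 68%)

S moves 34% from 27 toward 0: 27 − 9.18 = 17.82 → 18.
H and L are unchanged.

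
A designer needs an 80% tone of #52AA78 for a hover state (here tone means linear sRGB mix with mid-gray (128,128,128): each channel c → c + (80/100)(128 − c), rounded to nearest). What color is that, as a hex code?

#52AA78 is rgb(82, 170, 120).
Lerp each channel 80% toward 128:
  R: 82 + 0.8×(128−82) = 82 + 36.8 = 118.8 → 119
  G: 170 − 33.6 = 136.4 → 136
  B: 120 + 0.8×(128−120) = 120 + 6.4 = 126.4 → 126
rgb(119, 136, 126) = #77887E.

#77887E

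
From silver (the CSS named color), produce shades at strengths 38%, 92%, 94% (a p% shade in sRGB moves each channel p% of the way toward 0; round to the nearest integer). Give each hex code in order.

CSS silver is rgb(192, 192, 192).
38%: (192 − 72.96 = 119.04→119, 192 − 72.96 = 119.04→119, 192 − 72.96 = 119.04→119) → #777777
92%: (192 − 176.64 = 15.36→15, 192 − 176.64 = 15.36→15, 192 − 176.64 = 15.36→15) → #0f0f0f
94%: (192 − 180.48 = 11.52→12, 192 − 180.48 = 11.52→12, 192 − 180.48 = 11.52→12) → #0c0c0c

#777777, #0f0f0f, #0c0c0c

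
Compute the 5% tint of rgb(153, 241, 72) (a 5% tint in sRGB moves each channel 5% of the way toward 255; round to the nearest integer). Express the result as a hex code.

#9EF251

Per channel, c → c + 0.05(255 − c):
  R: 153 + 0.05×(255−153) = 153 + 5.1 = 158.1 → 158
  G: 241 + 0.05×(255−241) = 241 + 0.7 = 241.7 → 242
  B: 72 + 9.15 = 81.15 → 81
rgb(158, 242, 81) = #9EF251.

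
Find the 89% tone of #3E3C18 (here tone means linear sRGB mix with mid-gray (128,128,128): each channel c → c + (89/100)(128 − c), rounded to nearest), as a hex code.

#3E3C18 is rgb(62, 60, 24).
Lerp each channel 89% toward 128:
  R: 62 + 58.74 = 120.74 → 121
  G: 60 + 60.52 = 120.52 → 121
  B: 24 + 0.89×(128−24) = 24 + 92.56 = 116.56 → 117
rgb(121, 121, 117) = #797975.

#797975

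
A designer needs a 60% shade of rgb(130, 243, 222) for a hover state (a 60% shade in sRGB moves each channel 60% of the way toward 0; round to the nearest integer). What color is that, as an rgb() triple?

rgb(52, 97, 89)

Lerp each channel 60% toward 0:
  R: 130 + 0.6×(0−130) = 130 − 78 = 52 → 52
  G: 243 + 0.6×(0−243) = 243 − 145.8 = 97.2 → 97
  B: 222 + 0.6×(0−222) = 222 − 133.2 = 88.8 → 89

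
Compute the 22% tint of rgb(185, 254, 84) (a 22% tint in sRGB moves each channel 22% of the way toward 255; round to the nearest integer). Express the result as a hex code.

A 22% tint moves each channel 22% toward 255:
  R: 185 + 0.22×(255−185) = 185 + 15.4 = 200.4 → 200
  G: 254 + 0.22×(255−254) = 254 + 0.22 = 254.22 → 254
  B: 84 + 0.22×(255−84) = 84 + 37.62 = 121.62 → 122
rgb(200, 254, 122) = #C8FE7A.

#C8FE7A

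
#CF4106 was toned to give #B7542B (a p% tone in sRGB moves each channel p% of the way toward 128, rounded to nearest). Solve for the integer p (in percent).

30%

#CF4106 is rgb(207, 65, 6); #B7542B is rgb(183, 84, 43).
On the B channel (widest range): 43 ≈ 6 + (p/100)(128 − 6), so p ≈ 100×(43 − 6)/(128 − 6) = 3700/122 = 30.33.
p = 30 reproduces all three channels after rounding.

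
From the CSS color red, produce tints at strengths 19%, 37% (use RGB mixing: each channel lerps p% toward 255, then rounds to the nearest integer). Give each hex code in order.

#FF3030, #FF5E5E

CSS red is rgb(255, 0, 0).
19%: (255→255, 0 + 48.45 = 48.45→48, 0 + 48.45 = 48.45→48) → #FF3030
37%: (255→255, 0 + 94.35 = 94.35→94, 0 + 94.35 = 94.35→94) → #FF5E5E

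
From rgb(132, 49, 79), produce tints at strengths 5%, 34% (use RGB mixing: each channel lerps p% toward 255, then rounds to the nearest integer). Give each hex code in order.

5%: (132 + 6.15 = 138.15→138, 49 + 10.3 = 59.3→59, 79 + 8.8 = 87.8→88) → #8A3B58
34%: (132 + 41.82 = 173.82→174, 49 + 70.04 = 119.04→119, 79 + 59.84 = 138.84→139) → #AE778B

#8A3B58, #AE778B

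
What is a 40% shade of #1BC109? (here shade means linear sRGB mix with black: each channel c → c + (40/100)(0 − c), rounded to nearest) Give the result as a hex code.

#1BC109 is rgb(27, 193, 9).
A 40% shade moves each channel 40% toward 0:
  R: 27 + 0.4×(0−27) = 27 − 10.8 = 16.2 → 16
  G: 193 − 77.2 = 115.8 → 116
  B: 9 + 0.4×(0−9) = 9 − 3.6 = 5.4 → 5
rgb(16, 116, 5) = #107405.

#107405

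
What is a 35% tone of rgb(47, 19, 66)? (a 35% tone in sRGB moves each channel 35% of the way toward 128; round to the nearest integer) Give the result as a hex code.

Lerp each channel 35% toward 128:
  R: 47 + 0.35×(128−47) = 47 + 28.35 = 75.35 → 75
  G: 19 + 0.35×(128−19) = 19 + 38.15 = 57.15 → 57
  B: 66 + 21.7 = 87.7 → 88
rgb(75, 57, 88) = #4b3958.

#4b3958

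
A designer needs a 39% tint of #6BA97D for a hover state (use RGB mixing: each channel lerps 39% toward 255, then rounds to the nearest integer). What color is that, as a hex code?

#A5CBB0

#6BA97D is rgb(107, 169, 125).
Lerp each channel 39% toward 255:
  R: 107 + 57.72 = 164.72 → 165
  G: 169 + 33.54 = 202.54 → 203
  B: 125 + 50.7 = 175.7 → 176
rgb(165, 203, 176) = #A5CBB0.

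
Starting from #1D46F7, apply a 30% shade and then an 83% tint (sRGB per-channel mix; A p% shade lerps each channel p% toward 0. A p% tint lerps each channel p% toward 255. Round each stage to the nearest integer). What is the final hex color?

#D7DCF1

#1D46F7 is rgb(29, 70, 247).
Per channel, c → c + 0.3(0 − c):
  R: 29 − 8.7 = 20.3 → 20
  G: 70 − 21 = 49 → 49
  B: 247 + 0.3×(0−247) = 247 − 74.1 = 172.9 → 173
After the shade: rgb(20, 49, 173) = #1431AD.
Lerp each channel 83% toward 255:
  R: 20 + 0.83×(255−20) = 20 + 195.05 = 215.05 → 215
  G: 49 + 0.83×(255−49) = 49 + 170.98 = 219.98 → 220
  B: 173 + 68.06 = 241.06 → 241
rgb(215, 220, 241) = #D7DCF1.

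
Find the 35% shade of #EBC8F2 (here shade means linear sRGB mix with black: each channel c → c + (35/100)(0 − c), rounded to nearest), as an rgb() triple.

#EBC8F2 is rgb(235, 200, 242).
Lerp each channel 35% toward 0:
  R: 235 + 0.35×(0−235) = 235 − 82.25 = 152.75 → 153
  G: 200 + 0.35×(0−200) = 200 − 70 = 130 → 130
  B: 242 + 0.35×(0−242) = 242 − 84.7 = 157.3 → 157

rgb(153, 130, 157)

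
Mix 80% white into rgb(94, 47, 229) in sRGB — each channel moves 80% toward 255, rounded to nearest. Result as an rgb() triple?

An 80% tint moves each channel 80% toward 255:
  R: 94 + 128.8 = 222.8 → 223
  G: 47 + 0.8×(255−47) = 47 + 166.4 = 213.4 → 213
  B: 229 + 20.8 = 249.8 → 250

rgb(223, 213, 250)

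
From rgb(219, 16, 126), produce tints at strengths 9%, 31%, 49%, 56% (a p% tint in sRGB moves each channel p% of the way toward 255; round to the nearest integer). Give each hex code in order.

#DE268A, #E65AA6, #ED85BD, #EF96C6

9%: (219 + 3.24 = 222.24→222, 16 + 21.51 = 37.51→38, 126 + 11.61 = 137.61→138) → #DE268A
31%: (219 + 11.16 = 230.16→230, 16 + 74.09 = 90.09→90, 126 + 39.99 = 165.99→166) → #E65AA6
49%: (219 + 17.64 = 236.64→237, 16 + 117.11 = 133.11→133, 126 + 63.21 = 189.21→189) → #ED85BD
56%: (219 + 20.16 = 239.16→239, 16 + 133.84 = 149.84→150, 126 + 72.24 = 198.24→198) → #EF96C6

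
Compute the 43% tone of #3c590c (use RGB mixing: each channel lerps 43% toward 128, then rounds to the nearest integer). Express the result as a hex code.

#3c590c is rgb(60, 89, 12).
A 43% tone moves each channel 43% toward 128:
  R: 60 + 0.43×(128−60) = 60 + 29.24 = 89.24 → 89
  G: 89 + 0.43×(128−89) = 89 + 16.77 = 105.77 → 106
  B: 12 + 49.88 = 61.88 → 62
rgb(89, 106, 62) = #596a3e.

#596a3e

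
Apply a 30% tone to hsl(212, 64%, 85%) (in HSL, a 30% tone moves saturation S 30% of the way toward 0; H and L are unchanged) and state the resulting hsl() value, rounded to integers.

hsl(212, 45%, 85%)

S moves 30% from 64 toward 0: 64 − 19.2 = 44.8 → 45.
H and L are unchanged.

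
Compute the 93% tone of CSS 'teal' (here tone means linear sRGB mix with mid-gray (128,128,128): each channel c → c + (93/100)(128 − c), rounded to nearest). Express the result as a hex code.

CSS teal is rgb(0, 128, 128).
A 93% tone moves each channel 93% toward 128:
  R: 0 + 0.93×(128−0) = 0 + 119.04 = 119.04 → 119
  G: 128 + 0.93×(128−128) = 128 + 0 = 128 → 128
  B: 128 + 0.93×(128−128) = 128 + 0 = 128 → 128
rgb(119, 128, 128) = #778080.

#778080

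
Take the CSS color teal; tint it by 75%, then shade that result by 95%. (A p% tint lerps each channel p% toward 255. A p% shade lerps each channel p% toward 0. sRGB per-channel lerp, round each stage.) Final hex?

CSS teal is rgb(0, 128, 128).
A 75% tint moves each channel 75% toward 255:
  R: 0 + 0.75×(255−0) = 0 + 191.25 = 191.25 → 191
  G: 128 + 95.25 = 223.25 → 223
  B: 128 + 95.25 = 223.25 → 223
After the tint: rgb(191, 223, 223) = #bfdfdf.
A 95% shade moves each channel 95% toward 0:
  R: 191 + 0.95×(0−191) = 191 − 181.45 = 9.55 → 10
  G: 223 − 211.85 = 11.15 → 11
  B: 223 + 0.95×(0−223) = 223 − 211.85 = 11.15 → 11
rgb(10, 11, 11) = #0a0b0b.

#0a0b0b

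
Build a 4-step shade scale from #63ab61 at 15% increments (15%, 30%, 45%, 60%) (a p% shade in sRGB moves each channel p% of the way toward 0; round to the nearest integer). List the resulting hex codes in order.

#549152, #457844, #365e35, #284427

#63ab61 is rgb(99, 171, 97).
15%: (99 − 14.85 = 84.15→84, 171 − 25.65 = 145.35→145, 97 − 14.55 = 82.45→82) → #549152
30%: (99 − 29.7 = 69.3→69, 171 − 51.3 = 119.7→120, 97 − 29.1 = 67.9→68) → #457844
45%: (99 − 44.55 = 54.45→54, 171 − 76.95 = 94.05→94, 97 − 43.65 = 53.35→53) → #365e35
60%: (99 − 59.4 = 39.6→40, 171 − 102.6 = 68.4→68, 97 − 58.2 = 38.8→39) → #284427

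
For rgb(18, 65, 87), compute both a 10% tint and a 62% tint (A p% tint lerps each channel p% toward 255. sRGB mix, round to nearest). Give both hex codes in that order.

#2A5468, #A5B7BF

10% tint:
  R: 18 + 23.7 = 41.7 → 42
  G: 65 + 0.1×(255−65) = 65 + 19 = 84 → 84
  B: 87 + 0.1×(255−87) = 87 + 16.8 = 103.8 → 104
  → #2A5468
62% tint:
  R: 18 + 0.62×(255−18) = 18 + 146.94 = 164.94 → 165
  G: 65 + 0.62×(255−65) = 65 + 117.8 = 182.8 → 183
  B: 87 + 0.62×(255−87) = 87 + 104.16 = 191.16 → 191
  → #A5B7BF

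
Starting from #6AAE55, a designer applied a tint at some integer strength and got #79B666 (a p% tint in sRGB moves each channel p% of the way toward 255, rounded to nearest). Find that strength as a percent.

10%

#6AAE55 is rgb(106, 174, 85); #79B666 is rgb(121, 182, 102).
On the B channel (widest range): 102 ≈ 85 + (p/100)(255 − 85), so p ≈ 100×(102 − 85)/(255 − 85) = 1700/170 = 10.00.
p = 10 reproduces all three channels after rounding.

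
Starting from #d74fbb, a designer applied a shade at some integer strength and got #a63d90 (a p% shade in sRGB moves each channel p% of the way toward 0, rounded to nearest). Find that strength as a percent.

23%

#d74fbb is rgb(215, 79, 187); #a63d90 is rgb(166, 61, 144).
On the R channel (widest range): 166 ≈ 215 + (p/100)(0 − 215), so p ≈ 100×(166 − 215)/(0 − 215) = -4900/-215 = 22.79.
p = 23 reproduces all three channels after rounding.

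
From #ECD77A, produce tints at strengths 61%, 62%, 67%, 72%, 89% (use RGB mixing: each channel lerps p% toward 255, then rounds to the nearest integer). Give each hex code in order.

#ECD77A is rgb(236, 215, 122).
61%: (236 + 11.59 = 247.59→248, 215 + 24.4 = 239.4→239, 122 + 81.13 = 203.13→203) → #F8EFCB
62%: (236 + 11.78 = 247.78→248, 215 + 24.8 = 239.8→240, 122 + 82.46 = 204.46→204) → #F8F0CC
67%: (236 + 12.73 = 248.73→249, 215 + 26.8 = 241.8→242, 122 + 89.11 = 211.11→211) → #F9F2D3
72%: (236 + 13.68 = 249.68→250, 215 + 28.8 = 243.8→244, 122 + 95.76 = 217.76→218) → #FAF4DA
89%: (236 + 16.91 = 252.91→253, 215 + 35.6 = 250.6→251, 122 + 118.37 = 240.37→240) → #FDFBF0

#F8EFCB, #F8F0CC, #F9F2D3, #FAF4DA, #FDFBF0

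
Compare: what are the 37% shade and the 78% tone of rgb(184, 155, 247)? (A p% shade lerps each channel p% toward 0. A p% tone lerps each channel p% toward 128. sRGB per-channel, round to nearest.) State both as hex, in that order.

#74629c, #8c869a

37% shade:
  R: 184 + 0.37×(0−184) = 184 − 68.08 = 115.92 → 116
  G: 155 − 57.35 = 97.65 → 98
  B: 247 − 91.39 = 155.61 → 156
  → #74629c
78% tone:
  R: 184 − 43.68 = 140.32 → 140
  G: 155 − 21.06 = 133.94 → 134
  B: 247 − 92.82 = 154.18 → 154
  → #8c869a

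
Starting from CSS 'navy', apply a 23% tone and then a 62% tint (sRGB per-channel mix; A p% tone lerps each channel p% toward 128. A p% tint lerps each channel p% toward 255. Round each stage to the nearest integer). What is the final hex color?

CSS navy is rgb(0, 0, 128).
Lerp each channel 23% toward 128:
  R: 0 + 0.23×(128−0) = 0 + 29.44 = 29.44 → 29
  G: 0 + 0.23×(128−0) = 0 + 29.44 = 29.44 → 29
  B: 128 + 0 = 128 → 128
After the tone: rgb(29, 29, 128) = #1D1D80.
Per channel, c → c + 0.62(255 − c):
  R: 29 + 140.12 = 169.12 → 169
  G: 29 + 0.62×(255−29) = 29 + 140.12 = 169.12 → 169
  B: 128 + 0.62×(255−128) = 128 + 78.74 = 206.74 → 207
rgb(169, 169, 207) = #A9A9CF.

#A9A9CF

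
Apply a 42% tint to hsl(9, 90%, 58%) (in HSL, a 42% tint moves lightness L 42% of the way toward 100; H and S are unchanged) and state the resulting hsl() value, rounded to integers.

hsl(9, 90%, 76%)

L moves 42% from 58 toward 100: 58 + 17.64 = 75.64 → 76.
H and S are unchanged.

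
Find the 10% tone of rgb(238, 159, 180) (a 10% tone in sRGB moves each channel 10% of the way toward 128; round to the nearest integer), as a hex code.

#E39CAF

Per channel, c → c + 0.1(128 − c):
  R: 238 − 11 = 227 → 227
  G: 159 − 3.1 = 155.9 → 156
  B: 180 + 0.1×(128−180) = 180 − 5.2 = 174.8 → 175
rgb(227, 156, 175) = #E39CAF.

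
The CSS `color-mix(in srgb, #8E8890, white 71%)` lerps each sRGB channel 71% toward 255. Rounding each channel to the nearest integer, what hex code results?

#8E8890 is rgb(142, 136, 144).
Per channel, c → c + 0.71(255 − c):
  R: 142 + 0.71×(255−142) = 142 + 80.23 = 222.23 → 222
  G: 136 + 0.71×(255−136) = 136 + 84.49 = 220.49 → 220
  B: 144 + 0.71×(255−144) = 144 + 78.81 = 222.81 → 223
rgb(222, 220, 223) = #DEDCDF.

#DEDCDF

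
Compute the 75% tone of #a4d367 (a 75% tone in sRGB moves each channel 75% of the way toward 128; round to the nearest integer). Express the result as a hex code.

#89957a

#a4d367 is rgb(164, 211, 103).
Per channel, c → c + 0.75(128 − c):
  R: 164 + 0.75×(128−164) = 164 − 27 = 137 → 137
  G: 211 − 62.25 = 148.75 → 149
  B: 103 + 0.75×(128−103) = 103 + 18.75 = 121.75 → 122
rgb(137, 149, 122) = #89957a.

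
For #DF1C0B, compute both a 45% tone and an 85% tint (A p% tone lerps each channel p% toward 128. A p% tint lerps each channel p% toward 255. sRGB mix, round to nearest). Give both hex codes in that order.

#DF1C0B is rgb(223, 28, 11).
45% tone:
  R: 223 + 0.45×(128−223) = 223 − 42.75 = 180.25 → 180
  G: 28 + 0.45×(128−28) = 28 + 45 = 73 → 73
  B: 11 + 0.45×(128−11) = 11 + 52.65 = 63.65 → 64
  → #B44940
85% tint:
  R: 223 + 27.2 = 250.2 → 250
  G: 28 + 0.85×(255−28) = 28 + 192.95 = 220.95 → 221
  B: 11 + 207.4 = 218.4 → 218
  → #FADDDA

#B44940, #FADDDA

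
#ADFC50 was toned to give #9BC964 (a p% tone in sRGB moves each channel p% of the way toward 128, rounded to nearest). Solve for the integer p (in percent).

41%

#ADFC50 is rgb(173, 252, 80); #9BC964 is rgb(155, 201, 100).
On the G channel (widest range): 201 ≈ 252 + (p/100)(128 − 252), so p ≈ 100×(201 − 252)/(128 − 252) = -5100/-124 = 41.13.
p = 41 reproduces all three channels after rounding.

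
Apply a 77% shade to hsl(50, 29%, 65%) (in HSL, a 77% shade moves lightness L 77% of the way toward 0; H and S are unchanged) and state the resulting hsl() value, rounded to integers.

hsl(50, 29%, 15%)

L moves 77% from 65 toward 0: 65 − 50.05 = 14.95 → 15.
H and S are unchanged.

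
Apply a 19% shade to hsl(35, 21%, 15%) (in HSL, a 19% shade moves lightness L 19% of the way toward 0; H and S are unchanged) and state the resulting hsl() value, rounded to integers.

L moves 19% from 15 toward 0: 15 − 2.85 = 12.15 → 12.
H and S are unchanged.

hsl(35, 21%, 12%)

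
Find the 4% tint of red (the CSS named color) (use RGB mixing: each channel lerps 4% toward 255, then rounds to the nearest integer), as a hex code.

#FF0A0A

CSS red is rgb(255, 0, 0).
Per channel, c → c + 0.04(255 − c):
  R: 255 + 0.04×(255−255) = 255 + 0 = 255 → 255
  G: 0 + 0.04×(255−0) = 0 + 10.2 = 10.2 → 10
  B: 0 + 0.04×(255−0) = 0 + 10.2 = 10.2 → 10
rgb(255, 10, 10) = #FF0A0A.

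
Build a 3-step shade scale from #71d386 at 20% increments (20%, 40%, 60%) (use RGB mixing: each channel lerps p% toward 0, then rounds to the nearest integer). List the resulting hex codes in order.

#5aa96b, #447f50, #2d5436

#71d386 is rgb(113, 211, 134).
20%: (113 − 22.6 = 90.4→90, 211 − 42.2 = 168.8→169, 134 − 26.8 = 107.2→107) → #5aa96b
40%: (113 − 45.2 = 67.8→68, 211 − 84.4 = 126.6→127, 134 − 53.6 = 80.4→80) → #447f50
60%: (113 − 67.8 = 45.2→45, 211 − 126.6 = 84.4→84, 134 − 80.4 = 53.6→54) → #2d5436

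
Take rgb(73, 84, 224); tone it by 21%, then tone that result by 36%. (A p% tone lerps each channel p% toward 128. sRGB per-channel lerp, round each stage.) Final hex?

#646AB1

A 21% tone moves each channel 21% toward 128:
  R: 73 + 0.21×(128−73) = 73 + 11.55 = 84.55 → 85
  G: 84 + 0.21×(128−84) = 84 + 9.24 = 93.24 → 93
  B: 224 − 20.16 = 203.84 → 204
After the tone: rgb(85, 93, 204) = #555DCC.
Lerp each channel 36% toward 128:
  R: 85 + 0.36×(128−85) = 85 + 15.48 = 100.48 → 100
  G: 93 + 12.6 = 105.6 → 106
  B: 204 − 27.36 = 176.64 → 177
rgb(100, 106, 177) = #646AB1.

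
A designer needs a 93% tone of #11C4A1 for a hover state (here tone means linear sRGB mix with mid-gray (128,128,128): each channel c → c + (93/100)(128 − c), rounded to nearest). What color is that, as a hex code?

#788582

#11C4A1 is rgb(17, 196, 161).
Per channel, c → c + 0.93(128 − c):
  R: 17 + 0.93×(128−17) = 17 + 103.23 = 120.23 → 120
  G: 196 − 63.24 = 132.76 → 133
  B: 161 + 0.93×(128−161) = 161 − 30.69 = 130.31 → 130
rgb(120, 133, 130) = #788582.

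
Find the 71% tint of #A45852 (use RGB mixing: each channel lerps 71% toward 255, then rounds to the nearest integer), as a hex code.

#E5CFCD

#A45852 is rgb(164, 88, 82).
Lerp each channel 71% toward 255:
  R: 164 + 64.61 = 228.61 → 229
  G: 88 + 118.57 = 206.57 → 207
  B: 82 + 122.83 = 204.83 → 205
rgb(229, 207, 205) = #E5CFCD.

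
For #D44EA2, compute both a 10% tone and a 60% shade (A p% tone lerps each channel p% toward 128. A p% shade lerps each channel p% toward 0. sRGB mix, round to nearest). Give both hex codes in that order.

#D44EA2 is rgb(212, 78, 162).
10% tone:
  R: 212 + 0.1×(128−212) = 212 − 8.4 = 203.6 → 204
  G: 78 + 5 = 83 → 83
  B: 162 + 0.1×(128−162) = 162 − 3.4 = 158.6 → 159
  → #CC539F
60% shade:
  R: 212 − 127.2 = 84.8 → 85
  G: 78 − 46.8 = 31.2 → 31
  B: 162 + 0.6×(0−162) = 162 − 97.2 = 64.8 → 65
  → #551F41

#CC539F, #551F41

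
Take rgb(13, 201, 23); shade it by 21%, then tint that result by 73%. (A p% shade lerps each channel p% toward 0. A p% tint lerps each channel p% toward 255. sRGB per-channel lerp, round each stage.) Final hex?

#bde5bf

Per channel, c → c + 0.21(0 − c):
  R: 13 + 0.21×(0−13) = 13 − 2.73 = 10.27 → 10
  G: 201 − 42.21 = 158.79 → 159
  B: 23 − 4.83 = 18.17 → 18
After the shade: rgb(10, 159, 18) = #0a9f12.
Lerp each channel 73% toward 255:
  R: 10 + 178.85 = 188.85 → 189
  G: 159 + 70.08 = 229.08 → 229
  B: 18 + 0.73×(255−18) = 18 + 173.01 = 191.01 → 191
rgb(189, 229, 191) = #bde5bf.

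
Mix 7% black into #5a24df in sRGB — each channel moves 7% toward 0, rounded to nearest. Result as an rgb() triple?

#5a24df is rgb(90, 36, 223).
Lerp each channel 7% toward 0:
  R: 90 − 6.3 = 83.7 → 84
  G: 36 + 0.07×(0−36) = 36 − 2.52 = 33.48 → 33
  B: 223 + 0.07×(0−223) = 223 − 15.61 = 207.39 → 207

rgb(84, 33, 207)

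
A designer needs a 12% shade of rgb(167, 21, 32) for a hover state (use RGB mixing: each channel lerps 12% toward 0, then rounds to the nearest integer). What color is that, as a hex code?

#93121C

Per channel, c → c + 0.12(0 − c):
  R: 167 + 0.12×(0−167) = 167 − 20.04 = 146.96 → 147
  G: 21 + 0.12×(0−21) = 21 − 2.52 = 18.48 → 18
  B: 32 + 0.12×(0−32) = 32 − 3.84 = 28.16 → 28
rgb(147, 18, 28) = #93121C.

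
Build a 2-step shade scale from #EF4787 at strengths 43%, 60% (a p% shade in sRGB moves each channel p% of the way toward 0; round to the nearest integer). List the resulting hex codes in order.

#EF4787 is rgb(239, 71, 135).
43%: (239 − 102.77 = 136.23→136, 71 − 30.53 = 40.47→40, 135 − 58.05 = 76.95→77) → #88284D
60%: (239 − 143.4 = 95.6→96, 71 − 42.6 = 28.4→28, 135 − 81 = 54→54) → #601C36

#88284D, #601C36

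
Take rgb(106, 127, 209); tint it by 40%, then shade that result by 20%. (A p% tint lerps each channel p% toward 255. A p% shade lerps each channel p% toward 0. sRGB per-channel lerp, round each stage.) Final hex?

Per channel, c → c + 0.4(255 − c):
  R: 106 + 0.4×(255−106) = 106 + 59.6 = 165.6 → 166
  G: 127 + 0.4×(255−127) = 127 + 51.2 = 178.2 → 178
  B: 209 + 18.4 = 227.4 → 227
After the tint: rgb(166, 178, 227) = #A6B2E3.
Per channel, c → c + 0.2(0 − c):
  R: 166 + 0.2×(0−166) = 166 − 33.2 = 132.8 → 133
  G: 178 − 35.6 = 142.4 → 142
  B: 227 + 0.2×(0−227) = 227 − 45.4 = 181.6 → 182
rgb(133, 142, 182) = #858EB6.

#858EB6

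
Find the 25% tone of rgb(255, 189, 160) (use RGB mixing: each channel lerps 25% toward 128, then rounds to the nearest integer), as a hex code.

Per channel, c → c + 0.25(128 − c):
  R: 255 + 0.25×(128−255) = 255 − 31.75 = 223.25 → 223
  G: 189 + 0.25×(128−189) = 189 − 15.25 = 173.75 → 174
  B: 160 + 0.25×(128−160) = 160 − 8 = 152 → 152
rgb(223, 174, 152) = #dfae98.

#dfae98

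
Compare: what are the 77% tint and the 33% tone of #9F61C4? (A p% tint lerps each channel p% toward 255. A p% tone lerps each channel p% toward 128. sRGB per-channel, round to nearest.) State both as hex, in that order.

#E9DBF1, #956BAE

#9F61C4 is rgb(159, 97, 196).
77% tint:
  R: 159 + 73.92 = 232.92 → 233
  G: 97 + 121.66 = 218.66 → 219
  B: 196 + 0.77×(255−196) = 196 + 45.43 = 241.43 → 241
  → #E9DBF1
33% tone:
  R: 159 + 0.33×(128−159) = 159 − 10.23 = 148.77 → 149
  G: 97 + 10.23 = 107.23 → 107
  B: 196 + 0.33×(128−196) = 196 − 22.44 = 173.56 → 174
  → #956BAE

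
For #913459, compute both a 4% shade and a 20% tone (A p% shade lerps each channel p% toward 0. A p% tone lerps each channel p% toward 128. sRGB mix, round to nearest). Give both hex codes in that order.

#8b3255, #8e4361

#913459 is rgb(145, 52, 89).
4% shade:
  R: 145 − 5.8 = 139.2 → 139
  G: 52 + 0.04×(0−52) = 52 − 2.08 = 49.92 → 50
  B: 89 − 3.56 = 85.44 → 85
  → #8b3255
20% tone:
  R: 145 + 0.2×(128−145) = 145 − 3.4 = 141.6 → 142
  G: 52 + 15.2 = 67.2 → 67
  B: 89 + 0.2×(128−89) = 89 + 7.8 = 96.8 → 97
  → #8e4361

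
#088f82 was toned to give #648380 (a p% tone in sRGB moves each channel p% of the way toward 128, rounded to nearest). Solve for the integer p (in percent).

#088f82 is rgb(8, 143, 130); #648380 is rgb(100, 131, 128).
On the R channel (widest range): 100 ≈ 8 + (p/100)(128 − 8), so p ≈ 100×(100 − 8)/(128 − 8) = 9200/120 = 76.67.
p = 77 reproduces all three channels after rounding.

77%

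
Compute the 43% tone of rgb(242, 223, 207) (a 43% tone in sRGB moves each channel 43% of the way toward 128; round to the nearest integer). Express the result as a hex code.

Per channel, c → c + 0.43(128 − c):
  R: 242 + 0.43×(128−242) = 242 − 49.02 = 192.98 → 193
  G: 223 + 0.43×(128−223) = 223 − 40.85 = 182.15 → 182
  B: 207 + 0.43×(128−207) = 207 − 33.97 = 173.03 → 173
rgb(193, 182, 173) = #C1B6AD.

#C1B6AD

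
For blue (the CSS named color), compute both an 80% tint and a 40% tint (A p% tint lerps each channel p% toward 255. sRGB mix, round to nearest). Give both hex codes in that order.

CSS blue is rgb(0, 0, 255).
80% tint:
  R: 0 + 0.8×(255−0) = 0 + 204 = 204 → 204
  G: 0 + 204 = 204 → 204
  B: 255 + 0.8×(255−255) = 255 + 0 = 255 → 255
  → #CCCCFF
40% tint:
  R: 0 + 102 = 102 → 102
  G: 0 + 102 = 102 → 102
  B: 255 + 0.4×(255−255) = 255 + 0 = 255 → 255
  → #6666FF

#CCCCFF, #6666FF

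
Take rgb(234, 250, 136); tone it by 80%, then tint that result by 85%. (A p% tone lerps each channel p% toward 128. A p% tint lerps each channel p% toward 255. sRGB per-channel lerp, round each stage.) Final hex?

#EFF0EC

An 80% tone moves each channel 80% toward 128:
  R: 234 + 0.8×(128−234) = 234 − 84.8 = 149.2 → 149
  G: 250 − 97.6 = 152.4 → 152
  B: 136 − 6.4 = 129.6 → 130
After the tone: rgb(149, 152, 130) = #959882.
Per channel, c → c + 0.85(255 − c):
  R: 149 + 90.1 = 239.1 → 239
  G: 152 + 87.55 = 239.55 → 240
  B: 130 + 106.25 = 236.25 → 236
rgb(239, 240, 236) = #EFF0EC.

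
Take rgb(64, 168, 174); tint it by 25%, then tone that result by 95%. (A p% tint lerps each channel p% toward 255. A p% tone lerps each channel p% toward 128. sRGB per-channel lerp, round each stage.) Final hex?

#7F8383

Per channel, c → c + 0.25(255 − c):
  R: 64 + 47.75 = 111.75 → 112
  G: 168 + 21.75 = 189.75 → 190
  B: 174 + 0.25×(255−174) = 174 + 20.25 = 194.25 → 194
After the tint: rgb(112, 190, 194) = #70BEC2.
A 95% tone moves each channel 95% toward 128:
  R: 112 + 0.95×(128−112) = 112 + 15.2 = 127.2 → 127
  G: 190 + 0.95×(128−190) = 190 − 58.9 = 131.1 → 131
  B: 194 + 0.95×(128−194) = 194 − 62.7 = 131.3 → 131
rgb(127, 131, 131) = #7F8383.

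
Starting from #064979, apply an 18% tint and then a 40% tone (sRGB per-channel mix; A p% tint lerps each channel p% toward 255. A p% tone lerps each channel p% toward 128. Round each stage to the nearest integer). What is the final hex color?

#064979 is rgb(6, 73, 121).
An 18% tint moves each channel 18% toward 255:
  R: 6 + 0.18×(255−6) = 6 + 44.82 = 50.82 → 51
  G: 73 + 32.76 = 105.76 → 106
  B: 121 + 0.18×(255−121) = 121 + 24.12 = 145.12 → 145
After the tint: rgb(51, 106, 145) = #336A91.
A 40% tone moves each channel 40% toward 128:
  R: 51 + 30.8 = 81.8 → 82
  G: 106 + 0.4×(128−106) = 106 + 8.8 = 114.8 → 115
  B: 145 + 0.4×(128−145) = 145 − 6.8 = 138.2 → 138
rgb(82, 115, 138) = #52738A.

#52738A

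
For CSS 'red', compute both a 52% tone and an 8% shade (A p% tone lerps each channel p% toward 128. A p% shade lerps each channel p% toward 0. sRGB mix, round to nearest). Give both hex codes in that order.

CSS red is rgb(255, 0, 0).
52% tone:
  R: 255 + 0.52×(128−255) = 255 − 66.04 = 188.96 → 189
  G: 0 + 0.52×(128−0) = 0 + 66.56 = 66.56 → 67
  B: 0 + 0.52×(128−0) = 0 + 66.56 = 66.56 → 67
  → #BD4343
8% shade:
  R: 255 − 20.4 = 234.6 → 235
  G: 0 + 0.08×(0−0) = 0 + 0 = 0 → 0
  B: 0 + 0.08×(0−0) = 0 + 0 = 0 → 0
  → #EB0000

#BD4343, #EB0000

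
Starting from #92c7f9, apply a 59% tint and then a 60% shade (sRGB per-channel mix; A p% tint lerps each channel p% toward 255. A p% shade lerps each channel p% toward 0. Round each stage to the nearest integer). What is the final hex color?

#545d65

#92c7f9 is rgb(146, 199, 249).
A 59% tint moves each channel 59% toward 255:
  R: 146 + 64.31 = 210.31 → 210
  G: 199 + 0.59×(255−199) = 199 + 33.04 = 232.04 → 232
  B: 249 + 0.59×(255−249) = 249 + 3.54 = 252.54 → 253
After the tint: rgb(210, 232, 253) = #d2e8fd.
Lerp each channel 60% toward 0:
  R: 210 − 126 = 84 → 84
  G: 232 + 0.6×(0−232) = 232 − 139.2 = 92.8 → 93
  B: 253 − 151.8 = 101.2 → 101
rgb(84, 93, 101) = #545d65.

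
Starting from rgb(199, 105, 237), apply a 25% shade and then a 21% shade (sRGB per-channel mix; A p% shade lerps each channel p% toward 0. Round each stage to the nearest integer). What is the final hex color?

A 25% shade moves each channel 25% toward 0:
  R: 199 + 0.25×(0−199) = 199 − 49.75 = 149.25 → 149
  G: 105 + 0.25×(0−105) = 105 − 26.25 = 78.75 → 79
  B: 237 + 0.25×(0−237) = 237 − 59.25 = 177.75 → 178
After the shade: rgb(149, 79, 178) = #954FB2.
A 21% shade moves each channel 21% toward 0:
  R: 149 − 31.29 = 117.71 → 118
  G: 79 − 16.59 = 62.41 → 62
  B: 178 − 37.38 = 140.62 → 141
rgb(118, 62, 141) = #763E8D.

#763E8D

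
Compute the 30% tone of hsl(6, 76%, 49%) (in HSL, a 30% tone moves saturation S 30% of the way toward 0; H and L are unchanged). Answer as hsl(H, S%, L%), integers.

S moves 30% from 76 toward 0: 76 − 22.8 = 53.2 → 53.
H and L are unchanged.

hsl(6, 53%, 49%)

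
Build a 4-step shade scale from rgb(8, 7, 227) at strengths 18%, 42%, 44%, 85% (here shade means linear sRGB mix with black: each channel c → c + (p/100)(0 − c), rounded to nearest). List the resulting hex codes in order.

#0706ba, #050484, #04047f, #010122

18%: (8 − 1.44 = 6.56→7, 7 − 1.26 = 5.74→6, 227 − 40.86 = 186.14→186) → #0706ba
42%: (8 − 3.36 = 4.64→5, 7 − 2.94 = 4.06→4, 227 − 95.34 = 131.66→132) → #050484
44%: (8 − 3.52 = 4.48→4, 7 − 3.08 = 3.92→4, 227 − 99.88 = 127.12→127) → #04047f
85%: (8 − 6.8 = 1.2→1, 7 − 5.95 = 1.05→1, 227 − 192.95 = 34.05→34) → #010122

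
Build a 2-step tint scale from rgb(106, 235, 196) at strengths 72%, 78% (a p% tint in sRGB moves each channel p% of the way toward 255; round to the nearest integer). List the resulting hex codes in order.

72%: (106 + 107.28 = 213.28→213, 235 + 14.4 = 249.4→249, 196 + 42.48 = 238.48→238) → #D5F9EE
78%: (106 + 116.22 = 222.22→222, 235 + 15.6 = 250.6→251, 196 + 46.02 = 242.02→242) → #DEFBF2

#D5F9EE, #DEFBF2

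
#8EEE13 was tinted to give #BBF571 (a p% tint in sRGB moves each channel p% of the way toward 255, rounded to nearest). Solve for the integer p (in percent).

40%

#8EEE13 is rgb(142, 238, 19); #BBF571 is rgb(187, 245, 113).
On the B channel (widest range): 113 ≈ 19 + (p/100)(255 − 19), so p ≈ 100×(113 − 19)/(255 − 19) = 9400/236 = 39.83.
p = 40 reproduces all three channels after rounding.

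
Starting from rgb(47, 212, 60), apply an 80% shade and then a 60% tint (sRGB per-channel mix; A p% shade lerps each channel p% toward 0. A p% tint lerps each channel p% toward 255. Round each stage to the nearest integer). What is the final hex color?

#9DAA9E

Per channel, c → c + 0.8(0 − c):
  R: 47 + 0.8×(0−47) = 47 − 37.6 = 9.4 → 9
  G: 212 + 0.8×(0−212) = 212 − 169.6 = 42.4 → 42
  B: 60 + 0.8×(0−60) = 60 − 48 = 12 → 12
After the shade: rgb(9, 42, 12) = #092A0C.
Per channel, c → c + 0.6(255 − c):
  R: 9 + 0.6×(255−9) = 9 + 147.6 = 156.6 → 157
  G: 42 + 0.6×(255−42) = 42 + 127.8 = 169.8 → 170
  B: 12 + 0.6×(255−12) = 12 + 145.8 = 157.8 → 158
rgb(157, 170, 158) = #9DAA9E.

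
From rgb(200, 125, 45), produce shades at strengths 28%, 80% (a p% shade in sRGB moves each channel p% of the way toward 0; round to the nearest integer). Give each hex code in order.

#905a20, #281909

28%: (200 − 56 = 144→144, 125 − 35 = 90→90, 45 − 12.6 = 32.4→32) → #905a20
80%: (200 − 160 = 40→40, 125 − 100 = 25→25, 45 − 36 = 9→9) → #281909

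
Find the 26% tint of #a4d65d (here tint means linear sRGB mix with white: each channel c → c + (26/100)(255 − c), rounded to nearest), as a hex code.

#bce187

#a4d65d is rgb(164, 214, 93).
Lerp each channel 26% toward 255:
  R: 164 + 0.26×(255−164) = 164 + 23.66 = 187.66 → 188
  G: 214 + 0.26×(255−214) = 214 + 10.66 = 224.66 → 225
  B: 93 + 0.26×(255−93) = 93 + 42.12 = 135.12 → 135
rgb(188, 225, 135) = #bce187.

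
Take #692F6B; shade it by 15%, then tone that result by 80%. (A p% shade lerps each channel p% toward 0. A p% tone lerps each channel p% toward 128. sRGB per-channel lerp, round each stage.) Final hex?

#692F6B is rgb(105, 47, 107).
A 15% shade moves each channel 15% toward 0:
  R: 105 + 0.15×(0−105) = 105 − 15.75 = 89.25 → 89
  G: 47 + 0.15×(0−47) = 47 − 7.05 = 39.95 → 40
  B: 107 − 16.05 = 90.95 → 91
After the shade: rgb(89, 40, 91) = #59285B.
Lerp each channel 80% toward 128:
  R: 89 + 0.8×(128−89) = 89 + 31.2 = 120.2 → 120
  G: 40 + 70.4 = 110.4 → 110
  B: 91 + 29.6 = 120.6 → 121
rgb(120, 110, 121) = #786E79.

#786E79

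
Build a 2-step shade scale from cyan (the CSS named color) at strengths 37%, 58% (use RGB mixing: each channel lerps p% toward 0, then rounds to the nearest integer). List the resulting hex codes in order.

CSS cyan is rgb(0, 255, 255).
37%: (0→0, 255 − 94.35 = 160.65→161, 255 − 94.35 = 160.65→161) → #00A1A1
58%: (0→0, 255 − 147.9 = 107.1→107, 255 − 147.9 = 107.1→107) → #006B6B

#00A1A1, #006B6B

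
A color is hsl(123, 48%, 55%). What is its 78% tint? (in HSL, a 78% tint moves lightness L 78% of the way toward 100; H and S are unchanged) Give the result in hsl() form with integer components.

L moves 78% from 55 toward 100: 55 + 35.1 = 90.1 → 90.
H and S are unchanged.

hsl(123, 48%, 90%)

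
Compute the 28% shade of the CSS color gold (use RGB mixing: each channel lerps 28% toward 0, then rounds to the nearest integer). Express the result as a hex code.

CSS gold is rgb(255, 215, 0).
Lerp each channel 28% toward 0:
  R: 255 + 0.28×(0−255) = 255 − 71.4 = 183.6 → 184
  G: 215 + 0.28×(0−215) = 215 − 60.2 = 154.8 → 155
  B: 0 + 0.28×(0−0) = 0 + 0 = 0 → 0
rgb(184, 155, 0) = #B89B00.

#B89B00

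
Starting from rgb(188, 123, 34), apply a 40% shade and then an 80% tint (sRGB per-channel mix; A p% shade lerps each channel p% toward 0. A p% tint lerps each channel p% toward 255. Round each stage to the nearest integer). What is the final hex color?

A 40% shade moves each channel 40% toward 0:
  R: 188 − 75.2 = 112.8 → 113
  G: 123 − 49.2 = 73.8 → 74
  B: 34 + 0.4×(0−34) = 34 − 13.6 = 20.4 → 20
After the shade: rgb(113, 74, 20) = #714A14.
Lerp each channel 80% toward 255:
  R: 113 + 113.6 = 226.6 → 227
  G: 74 + 0.8×(255−74) = 74 + 144.8 = 218.8 → 219
  B: 20 + 0.8×(255−20) = 20 + 188 = 208 → 208
rgb(227, 219, 208) = #E3DBD0.

#E3DBD0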